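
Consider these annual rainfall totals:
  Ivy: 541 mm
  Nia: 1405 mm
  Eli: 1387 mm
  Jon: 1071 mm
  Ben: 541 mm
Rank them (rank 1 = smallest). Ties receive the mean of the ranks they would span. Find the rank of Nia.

Sorted (ascending): 541, 541, 1071, 1387, 1405
The 2 values of 541 occupy positions 1–2 → average rank (1+2)/2 = 1.5.
Nia has value 1405 mm → rank 5.

5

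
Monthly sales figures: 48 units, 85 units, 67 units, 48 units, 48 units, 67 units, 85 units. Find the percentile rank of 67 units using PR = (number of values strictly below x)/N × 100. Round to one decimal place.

42.9

N = 7.
Strictly below 67: 3. Equal to 67: 2.
PR = 3/7 × 100 = 42.9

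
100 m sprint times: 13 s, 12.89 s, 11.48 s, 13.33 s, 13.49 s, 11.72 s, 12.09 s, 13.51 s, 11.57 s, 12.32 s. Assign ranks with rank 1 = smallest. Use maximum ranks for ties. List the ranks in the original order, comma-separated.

Sorted (ascending): 11.48, 11.57, 11.72, 12.09, 12.32, 12.89, 13, 13.33, 13.49, 13.51
No ties — each value takes its position as its rank.

7, 6, 1, 8, 9, 3, 4, 10, 2, 5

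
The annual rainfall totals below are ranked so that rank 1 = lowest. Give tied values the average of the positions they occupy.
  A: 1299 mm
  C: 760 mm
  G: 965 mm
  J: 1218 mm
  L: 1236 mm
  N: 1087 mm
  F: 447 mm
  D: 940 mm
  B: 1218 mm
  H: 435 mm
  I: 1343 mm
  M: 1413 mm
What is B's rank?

7.5

Sorted (ascending): 435, 447, 760, 940, 965, 1087, 1218, 1218, 1236, 1299, 1343, 1413
The 2 values of 1218 occupy positions 7–8 → average rank (7+8)/2 = 7.5.
B has value 1218 mm → rank 7.5.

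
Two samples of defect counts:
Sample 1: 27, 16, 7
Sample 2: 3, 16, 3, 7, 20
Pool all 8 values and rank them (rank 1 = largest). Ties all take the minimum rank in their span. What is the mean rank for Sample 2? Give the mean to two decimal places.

Sorted (descending): 27, 20, 16, 16, 7, 7, 3, 3
The 2 values of 16 occupy positions 3–4 → each gets rank 3.
The 2 values of 7 occupy positions 5–6 → each gets rank 5.
The 2 values of 3 occupy positions 7–8 → each gets rank 7.
Sample 2 values → pooled ranks: 3→7, 16→3, 3→7, 7→5, 20→2
Mean rank = (7 + 3 + 7 + 5 + 2) / 5 = 4.80

4.80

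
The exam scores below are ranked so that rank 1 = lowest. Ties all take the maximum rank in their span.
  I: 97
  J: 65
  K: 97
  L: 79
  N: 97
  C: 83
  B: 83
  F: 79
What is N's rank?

8

Sorted (ascending): 65, 79, 79, 83, 83, 97, 97, 97
The 2 values of 79 occupy positions 2–3 → each gets rank 3.
The 2 values of 83 occupy positions 4–5 → each gets rank 5.
The 3 values of 97 occupy positions 6–8 → each gets rank 8.
N has value 97 → rank 8.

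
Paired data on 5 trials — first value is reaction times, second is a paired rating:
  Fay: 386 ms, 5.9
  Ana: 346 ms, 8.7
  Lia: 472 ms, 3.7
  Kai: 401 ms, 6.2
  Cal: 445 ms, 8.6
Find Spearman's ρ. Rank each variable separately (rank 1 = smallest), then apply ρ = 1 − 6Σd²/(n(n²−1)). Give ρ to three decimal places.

-0.600

Ranks of variable 1: 2, 1, 5, 3, 4
Ranks of variable 2: 2, 5, 1, 3, 4
d = r₁ − r₂: 0, -4, 4, 0, 0
d²: 0, 16, 16, 0, 0; Σd² = 32
ρ = 1 − 6·32/(5·24) = 1 − 192/120 = -0.600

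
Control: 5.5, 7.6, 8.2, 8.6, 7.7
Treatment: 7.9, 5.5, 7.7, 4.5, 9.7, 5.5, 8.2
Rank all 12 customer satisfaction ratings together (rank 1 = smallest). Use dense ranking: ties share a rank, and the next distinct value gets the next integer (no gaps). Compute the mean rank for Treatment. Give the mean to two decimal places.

Sorted (ascending): 4.5, 5.5, 5.5, 5.5, 7.6, 7.7, 7.7, 7.9, 8.2, 8.2, 8.6, 9.7
The 3 values of 5.5 share dense rank 2.
The 2 values of 7.7 share dense rank 4.
The 2 values of 8.2 share dense rank 6.
Remaining distinct values take the next consecutive integers.
Treatment values → pooled ranks: 7.9→5, 5.5→2, 7.7→4, 4.5→1, 9.7→8, 5.5→2, 8.2→6
Mean rank = (5 + 2 + 4 + 1 + 8 + 2 + 6) / 7 = 4.00

4.00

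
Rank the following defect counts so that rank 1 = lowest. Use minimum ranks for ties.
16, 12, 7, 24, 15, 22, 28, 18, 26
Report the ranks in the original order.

4, 2, 1, 7, 3, 6, 9, 5, 8

Sorted (ascending): 7, 12, 15, 16, 18, 22, 24, 26, 28
No ties — each value takes its position as its rank.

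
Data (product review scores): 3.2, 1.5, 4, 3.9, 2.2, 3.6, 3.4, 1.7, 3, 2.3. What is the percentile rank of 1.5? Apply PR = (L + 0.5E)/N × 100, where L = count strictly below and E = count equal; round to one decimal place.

5.0

N = 10.
Strictly below 1.5: 0. Equal to 1.5: 1.
PR = (0 + 0.5·1)/10 × 100 = 5.0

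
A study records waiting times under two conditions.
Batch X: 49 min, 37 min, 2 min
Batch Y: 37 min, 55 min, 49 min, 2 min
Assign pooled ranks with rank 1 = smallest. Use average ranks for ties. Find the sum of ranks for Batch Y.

Sorted (ascending): 2, 2, 37, 37, 49, 49, 55
The 2 values of 2 occupy positions 1–2 → average rank (1+2)/2 = 1.5.
The 2 values of 37 occupy positions 3–4 → average rank (3+4)/2 = 3.5.
The 2 values of 49 occupy positions 5–6 → average rank (5+6)/2 = 5.5.
Batch Y values → pooled ranks: 37→3.5, 55→7, 49→5.5, 2→1.5
Rank sum = 3.5 + 7 + 5.5 + 1.5 = 17.5

17.5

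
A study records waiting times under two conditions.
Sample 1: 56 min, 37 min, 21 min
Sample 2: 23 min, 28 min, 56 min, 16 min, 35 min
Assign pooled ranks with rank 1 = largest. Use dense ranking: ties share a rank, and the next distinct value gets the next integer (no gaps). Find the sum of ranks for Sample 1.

Sorted (descending): 56, 56, 37, 35, 28, 23, 21, 16
The 2 values of 56 share dense rank 1.
Remaining distinct values take the next consecutive integers.
Sample 1 values → pooled ranks: 56→1, 37→2, 21→6
Rank sum = 1 + 2 + 6 = 9

9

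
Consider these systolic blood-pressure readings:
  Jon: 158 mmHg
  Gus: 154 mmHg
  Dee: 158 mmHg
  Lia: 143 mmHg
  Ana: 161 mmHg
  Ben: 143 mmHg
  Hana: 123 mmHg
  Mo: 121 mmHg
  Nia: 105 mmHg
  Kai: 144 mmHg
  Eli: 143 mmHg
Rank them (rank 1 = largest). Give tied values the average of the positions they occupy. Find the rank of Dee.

Sorted (descending): 161, 158, 158, 154, 144, 143, 143, 143, 123, 121, 105
The 2 values of 158 occupy positions 2–3 → average rank (2+3)/2 = 2.5.
The 3 values of 143 occupy positions 6–8 → average rank 7.
Dee has value 158 mmHg → rank 2.5.

2.5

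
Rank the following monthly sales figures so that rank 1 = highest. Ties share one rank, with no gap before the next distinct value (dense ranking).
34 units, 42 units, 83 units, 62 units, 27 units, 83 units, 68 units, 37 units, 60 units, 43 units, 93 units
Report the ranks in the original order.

Sorted (descending): 93, 83, 83, 68, 62, 60, 43, 42, 37, 34, 27
The 2 values of 83 share dense rank 2.
Remaining distinct values take the next consecutive integers.

9, 7, 2, 4, 10, 2, 3, 8, 5, 6, 1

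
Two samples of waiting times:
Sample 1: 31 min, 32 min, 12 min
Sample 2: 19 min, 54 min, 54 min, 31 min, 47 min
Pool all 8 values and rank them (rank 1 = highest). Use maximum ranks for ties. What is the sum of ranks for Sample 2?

20

Sorted (descending): 54, 54, 47, 32, 31, 31, 19, 12
The 2 values of 54 occupy positions 1–2 → each gets rank 2.
The 2 values of 31 occupy positions 5–6 → each gets rank 6.
Sample 2 values → pooled ranks: 19→7, 54→2, 54→2, 31→6, 47→3
Rank sum = 7 + 2 + 2 + 6 + 3 = 20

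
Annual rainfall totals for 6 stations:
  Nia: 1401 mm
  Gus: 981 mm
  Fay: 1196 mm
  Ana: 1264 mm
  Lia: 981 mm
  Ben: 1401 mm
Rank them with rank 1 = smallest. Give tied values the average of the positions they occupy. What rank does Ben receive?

5.5

Sorted (ascending): 981, 981, 1196, 1264, 1401, 1401
The 2 values of 981 occupy positions 1–2 → average rank (1+2)/2 = 1.5.
The 2 values of 1401 occupy positions 5–6 → average rank (5+6)/2 = 5.5.
Ben has value 1401 mm → rank 5.5.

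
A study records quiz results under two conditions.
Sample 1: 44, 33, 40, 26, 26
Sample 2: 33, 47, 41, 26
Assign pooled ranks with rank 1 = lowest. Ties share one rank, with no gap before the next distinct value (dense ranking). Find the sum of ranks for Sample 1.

12

Sorted (ascending): 26, 26, 26, 33, 33, 40, 41, 44, 47
The 3 values of 26 share dense rank 1.
The 2 values of 33 share dense rank 2.
Remaining distinct values take the next consecutive integers.
Sample 1 values → pooled ranks: 44→5, 33→2, 40→3, 26→1, 26→1
Rank sum = 5 + 2 + 3 + 1 + 1 = 12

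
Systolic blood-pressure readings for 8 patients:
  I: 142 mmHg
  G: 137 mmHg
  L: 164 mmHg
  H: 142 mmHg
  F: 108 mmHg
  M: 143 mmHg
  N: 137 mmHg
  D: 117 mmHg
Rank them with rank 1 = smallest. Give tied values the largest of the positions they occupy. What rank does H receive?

6

Sorted (ascending): 108, 117, 137, 137, 142, 142, 143, 164
The 2 values of 137 occupy positions 3–4 → each gets rank 4.
The 2 values of 142 occupy positions 5–6 → each gets rank 6.
H has value 142 mmHg → rank 6.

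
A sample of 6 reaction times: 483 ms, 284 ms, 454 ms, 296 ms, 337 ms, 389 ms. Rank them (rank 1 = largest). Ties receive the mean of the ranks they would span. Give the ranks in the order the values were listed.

1, 6, 2, 5, 4, 3

Sorted (descending): 483, 454, 389, 337, 296, 284
No ties — each value takes its position as its rank.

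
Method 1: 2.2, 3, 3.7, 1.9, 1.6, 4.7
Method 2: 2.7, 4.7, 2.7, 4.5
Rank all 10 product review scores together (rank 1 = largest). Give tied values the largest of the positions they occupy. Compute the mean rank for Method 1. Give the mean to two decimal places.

6.33

Sorted (descending): 4.7, 4.7, 4.5, 3.7, 3, 2.7, 2.7, 2.2, 1.9, 1.6
The 2 values of 4.7 occupy positions 1–2 → each gets rank 2.
The 2 values of 2.7 occupy positions 6–7 → each gets rank 7.
Method 1 values → pooled ranks: 2.2→8, 3→5, 3.7→4, 1.9→9, 1.6→10, 4.7→2
Mean rank = (8 + 5 + 4 + 9 + 10 + 2) / 6 = 6.33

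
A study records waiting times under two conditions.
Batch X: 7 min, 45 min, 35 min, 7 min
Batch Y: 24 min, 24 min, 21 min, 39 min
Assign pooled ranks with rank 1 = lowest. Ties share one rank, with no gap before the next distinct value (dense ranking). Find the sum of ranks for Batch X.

12

Sorted (ascending): 7, 7, 21, 24, 24, 35, 39, 45
The 2 values of 7 share dense rank 1.
The 2 values of 24 share dense rank 3.
Remaining distinct values take the next consecutive integers.
Batch X values → pooled ranks: 7→1, 45→6, 35→4, 7→1
Rank sum = 1 + 6 + 4 + 1 = 12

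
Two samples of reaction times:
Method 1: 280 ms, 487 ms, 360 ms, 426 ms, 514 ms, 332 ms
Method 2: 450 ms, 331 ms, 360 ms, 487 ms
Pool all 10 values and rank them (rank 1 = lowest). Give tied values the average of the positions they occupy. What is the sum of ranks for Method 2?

22

Sorted (ascending): 280, 331, 332, 360, 360, 426, 450, 487, 487, 514
The 2 values of 360 occupy positions 4–5 → average rank (4+5)/2 = 4.5.
The 2 values of 487 occupy positions 8–9 → average rank (8+9)/2 = 8.5.
Method 2 values → pooled ranks: 450→7, 331→2, 360→4.5, 487→8.5
Rank sum = 7 + 2 + 4.5 + 8.5 = 22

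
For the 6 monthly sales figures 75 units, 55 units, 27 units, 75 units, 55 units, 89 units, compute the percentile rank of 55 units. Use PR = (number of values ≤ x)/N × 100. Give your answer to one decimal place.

N = 6.
Strictly below 55: 1. Equal to 55: 2.
PR = 3/6 × 100 = 50.0

50.0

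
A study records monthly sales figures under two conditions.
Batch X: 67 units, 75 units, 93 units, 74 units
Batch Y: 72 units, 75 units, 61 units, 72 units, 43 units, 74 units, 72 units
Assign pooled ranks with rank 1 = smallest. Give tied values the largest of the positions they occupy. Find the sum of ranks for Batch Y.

Sorted (ascending): 43, 61, 67, 72, 72, 72, 74, 74, 75, 75, 93
The 3 values of 72 occupy positions 4–6 → each gets rank 6.
The 2 values of 74 occupy positions 7–8 → each gets rank 8.
The 2 values of 75 occupy positions 9–10 → each gets rank 10.
Batch Y values → pooled ranks: 72→6, 75→10, 61→2, 72→6, 43→1, 74→8, 72→6
Rank sum = 6 + 10 + 2 + 6 + 1 + 8 + 6 = 39

39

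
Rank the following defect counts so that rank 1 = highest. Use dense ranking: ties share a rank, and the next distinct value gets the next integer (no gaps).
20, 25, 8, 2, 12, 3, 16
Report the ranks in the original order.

2, 1, 5, 7, 4, 6, 3

Sorted (descending): 25, 20, 16, 12, 8, 3, 2
No ties — each value takes its position as its rank.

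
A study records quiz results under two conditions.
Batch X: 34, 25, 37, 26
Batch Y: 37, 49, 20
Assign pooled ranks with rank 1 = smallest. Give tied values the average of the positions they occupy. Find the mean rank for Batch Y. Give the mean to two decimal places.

4.50

Sorted (ascending): 20, 25, 26, 34, 37, 37, 49
The 2 values of 37 occupy positions 5–6 → average rank (5+6)/2 = 5.5.
Batch Y values → pooled ranks: 37→5.5, 49→7, 20→1
Mean rank = (5.5 + 7 + 1) / 3 = 4.50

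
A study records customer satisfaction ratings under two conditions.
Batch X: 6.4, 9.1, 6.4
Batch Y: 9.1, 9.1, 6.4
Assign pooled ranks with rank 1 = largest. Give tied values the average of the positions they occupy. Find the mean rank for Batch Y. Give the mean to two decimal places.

3.00

Sorted (descending): 9.1, 9.1, 9.1, 6.4, 6.4, 6.4
The 3 values of 9.1 occupy positions 1–3 → average rank 2.
The 3 values of 6.4 occupy positions 4–6 → average rank 5.
Batch Y values → pooled ranks: 9.1→2, 9.1→2, 6.4→5
Mean rank = (2 + 2 + 5) / 3 = 3.00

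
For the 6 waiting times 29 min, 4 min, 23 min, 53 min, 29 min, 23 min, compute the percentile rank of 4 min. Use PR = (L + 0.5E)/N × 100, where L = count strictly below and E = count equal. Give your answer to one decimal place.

8.3

N = 6.
Strictly below 4: 0. Equal to 4: 1.
PR = (0 + 0.5·1)/6 × 100 = 8.3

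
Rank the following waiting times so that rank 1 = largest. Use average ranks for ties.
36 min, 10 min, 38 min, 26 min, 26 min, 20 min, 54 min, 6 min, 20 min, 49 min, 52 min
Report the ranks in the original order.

Sorted (descending): 54, 52, 49, 38, 36, 26, 26, 20, 20, 10, 6
The 2 values of 26 occupy positions 6–7 → average rank (6+7)/2 = 6.5.
The 2 values of 20 occupy positions 8–9 → average rank (8+9)/2 = 8.5.

5, 10, 4, 6.5, 6.5, 8.5, 1, 11, 8.5, 3, 2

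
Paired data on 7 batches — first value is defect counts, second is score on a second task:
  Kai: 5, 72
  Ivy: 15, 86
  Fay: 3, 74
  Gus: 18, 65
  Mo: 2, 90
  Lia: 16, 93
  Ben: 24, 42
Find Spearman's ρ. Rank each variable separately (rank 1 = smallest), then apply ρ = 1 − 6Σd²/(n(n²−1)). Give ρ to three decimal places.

Ranks of variable 1: 3, 4, 2, 6, 1, 5, 7
Ranks of variable 2: 3, 5, 4, 2, 6, 7, 1
d = r₁ − r₂: 0, -1, -2, 4, -5, -2, 6
d²: 0, 1, 4, 16, 25, 4, 36; Σd² = 86
ρ = 1 − 6·86/(7·48) = 1 − 516/336 = -0.536

-0.536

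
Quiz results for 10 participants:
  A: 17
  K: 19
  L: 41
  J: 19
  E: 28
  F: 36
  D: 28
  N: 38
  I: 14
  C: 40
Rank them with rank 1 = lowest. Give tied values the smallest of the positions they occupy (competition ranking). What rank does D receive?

Sorted (ascending): 14, 17, 19, 19, 28, 28, 36, 38, 40, 41
The 2 values of 19 occupy positions 3–4 → each gets rank 3.
The 2 values of 28 occupy positions 5–6 → each gets rank 5.
D has value 28 → rank 5.

5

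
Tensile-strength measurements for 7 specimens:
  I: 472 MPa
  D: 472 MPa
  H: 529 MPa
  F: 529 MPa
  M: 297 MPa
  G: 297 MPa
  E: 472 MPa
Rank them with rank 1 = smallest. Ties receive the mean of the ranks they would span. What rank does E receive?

Sorted (ascending): 297, 297, 472, 472, 472, 529, 529
The 2 values of 297 occupy positions 1–2 → average rank (1+2)/2 = 1.5.
The 3 values of 472 occupy positions 3–5 → average rank 4.
The 2 values of 529 occupy positions 6–7 → average rank (6+7)/2 = 6.5.
E has value 472 MPa → rank 4.

4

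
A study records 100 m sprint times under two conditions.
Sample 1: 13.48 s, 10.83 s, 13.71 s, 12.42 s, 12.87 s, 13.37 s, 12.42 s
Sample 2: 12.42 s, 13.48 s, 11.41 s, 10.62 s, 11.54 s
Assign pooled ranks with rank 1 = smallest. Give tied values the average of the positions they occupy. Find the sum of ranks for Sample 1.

53.5

Sorted (ascending): 10.62, 10.83, 11.41, 11.54, 12.42, 12.42, 12.42, 12.87, 13.37, 13.48, 13.48, 13.71
The 3 values of 12.42 occupy positions 5–7 → average rank 6.
The 2 values of 13.48 occupy positions 10–11 → average rank (10+11)/2 = 10.5.
Sample 1 values → pooled ranks: 13.48→10.5, 10.83→2, 13.71→12, 12.42→6, 12.87→8, 13.37→9, 12.42→6
Rank sum = 10.5 + 2 + 12 + 6 + 8 + 9 + 6 = 53.5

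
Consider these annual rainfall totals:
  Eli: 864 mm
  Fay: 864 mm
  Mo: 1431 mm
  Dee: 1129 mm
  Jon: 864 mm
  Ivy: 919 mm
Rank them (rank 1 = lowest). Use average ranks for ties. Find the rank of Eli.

2

Sorted (ascending): 864, 864, 864, 919, 1129, 1431
The 3 values of 864 occupy positions 1–3 → average rank 2.
Eli has value 864 mm → rank 2.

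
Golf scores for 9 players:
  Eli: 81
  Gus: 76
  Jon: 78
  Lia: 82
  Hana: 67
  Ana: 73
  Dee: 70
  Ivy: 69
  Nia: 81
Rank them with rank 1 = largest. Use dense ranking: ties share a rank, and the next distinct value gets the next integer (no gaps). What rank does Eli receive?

2

Sorted (descending): 82, 81, 81, 78, 76, 73, 70, 69, 67
The 2 values of 81 share dense rank 2.
Remaining distinct values take the next consecutive integers.
Eli has value 81 → rank 2.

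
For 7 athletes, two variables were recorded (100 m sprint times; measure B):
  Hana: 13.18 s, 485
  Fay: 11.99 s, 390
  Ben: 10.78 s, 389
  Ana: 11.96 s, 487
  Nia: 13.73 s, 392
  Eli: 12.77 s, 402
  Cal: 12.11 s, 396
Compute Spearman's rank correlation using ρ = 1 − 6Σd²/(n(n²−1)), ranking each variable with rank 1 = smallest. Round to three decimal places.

Ranks of variable 1: 6, 3, 1, 2, 7, 5, 4
Ranks of variable 2: 6, 2, 1, 7, 3, 5, 4
d = r₁ − r₂: 0, 1, 0, -5, 4, 0, 0
d²: 0, 1, 0, 25, 16, 0, 0; Σd² = 42
ρ = 1 − 6·42/(7·48) = 1 − 252/336 = 0.250

0.250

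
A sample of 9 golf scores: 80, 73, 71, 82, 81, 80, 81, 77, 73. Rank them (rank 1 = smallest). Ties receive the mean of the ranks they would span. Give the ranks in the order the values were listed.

5.5, 2.5, 1, 9, 7.5, 5.5, 7.5, 4, 2.5

Sorted (ascending): 71, 73, 73, 77, 80, 80, 81, 81, 82
The 2 values of 73 occupy positions 2–3 → average rank (2+3)/2 = 2.5.
The 2 values of 80 occupy positions 5–6 → average rank (5+6)/2 = 5.5.
The 2 values of 81 occupy positions 7–8 → average rank (7+8)/2 = 7.5.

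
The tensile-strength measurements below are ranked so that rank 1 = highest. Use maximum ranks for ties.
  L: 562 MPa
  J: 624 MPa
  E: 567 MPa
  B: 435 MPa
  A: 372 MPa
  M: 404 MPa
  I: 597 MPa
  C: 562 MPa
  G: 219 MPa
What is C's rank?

5

Sorted (descending): 624, 597, 567, 562, 562, 435, 404, 372, 219
The 2 values of 562 occupy positions 4–5 → each gets rank 5.
C has value 562 MPa → rank 5.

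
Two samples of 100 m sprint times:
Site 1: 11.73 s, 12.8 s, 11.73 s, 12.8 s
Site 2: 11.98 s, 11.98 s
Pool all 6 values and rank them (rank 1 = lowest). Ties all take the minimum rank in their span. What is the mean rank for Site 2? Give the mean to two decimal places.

Sorted (ascending): 11.73, 11.73, 11.98, 11.98, 12.8, 12.8
The 2 values of 11.73 occupy positions 1–2 → each gets rank 1.
The 2 values of 11.98 occupy positions 3–4 → each gets rank 3.
The 2 values of 12.8 occupy positions 5–6 → each gets rank 5.
Site 2 values → pooled ranks: 11.98→3, 11.98→3
Mean rank = (3 + 3) / 2 = 3.00

3.00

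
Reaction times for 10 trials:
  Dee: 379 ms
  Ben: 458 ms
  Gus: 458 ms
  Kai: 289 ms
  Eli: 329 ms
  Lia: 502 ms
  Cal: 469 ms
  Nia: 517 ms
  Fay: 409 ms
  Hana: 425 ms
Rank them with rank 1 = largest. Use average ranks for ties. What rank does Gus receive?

4.5

Sorted (descending): 517, 502, 469, 458, 458, 425, 409, 379, 329, 289
The 2 values of 458 occupy positions 4–5 → average rank (4+5)/2 = 4.5.
Gus has value 458 ms → rank 4.5.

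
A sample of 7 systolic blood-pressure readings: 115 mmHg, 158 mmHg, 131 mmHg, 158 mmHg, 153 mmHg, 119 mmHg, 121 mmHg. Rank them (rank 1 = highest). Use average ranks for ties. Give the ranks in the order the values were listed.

Sorted (descending): 158, 158, 153, 131, 121, 119, 115
The 2 values of 158 occupy positions 1–2 → average rank (1+2)/2 = 1.5.

7, 1.5, 4, 1.5, 3, 6, 5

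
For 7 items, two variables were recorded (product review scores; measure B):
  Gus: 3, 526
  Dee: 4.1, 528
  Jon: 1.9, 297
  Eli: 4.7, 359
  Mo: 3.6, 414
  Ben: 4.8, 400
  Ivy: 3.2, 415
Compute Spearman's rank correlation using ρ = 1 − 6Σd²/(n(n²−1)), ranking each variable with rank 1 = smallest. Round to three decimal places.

0.000

Ranks of variable 1: 2, 5, 1, 6, 4, 7, 3
Ranks of variable 2: 6, 7, 1, 2, 4, 3, 5
d = r₁ − r₂: -4, -2, 0, 4, 0, 4, -2
d²: 16, 4, 0, 16, 0, 16, 4; Σd² = 56
ρ = 1 − 6·56/(7·48) = 1 − 336/336 = 0.000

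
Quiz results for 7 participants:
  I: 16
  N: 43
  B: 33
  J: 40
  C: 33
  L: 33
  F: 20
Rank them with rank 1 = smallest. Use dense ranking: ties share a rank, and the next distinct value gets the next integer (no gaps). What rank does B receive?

3

Sorted (ascending): 16, 20, 33, 33, 33, 40, 43
The 3 values of 33 share dense rank 3.
Remaining distinct values take the next consecutive integers.
B has value 33 → rank 3.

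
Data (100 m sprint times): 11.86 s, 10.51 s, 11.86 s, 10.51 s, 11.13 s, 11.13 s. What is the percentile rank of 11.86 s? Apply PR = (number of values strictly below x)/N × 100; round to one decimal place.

66.7

N = 6.
Strictly below 11.86: 4. Equal to 11.86: 2.
PR = 4/6 × 100 = 66.7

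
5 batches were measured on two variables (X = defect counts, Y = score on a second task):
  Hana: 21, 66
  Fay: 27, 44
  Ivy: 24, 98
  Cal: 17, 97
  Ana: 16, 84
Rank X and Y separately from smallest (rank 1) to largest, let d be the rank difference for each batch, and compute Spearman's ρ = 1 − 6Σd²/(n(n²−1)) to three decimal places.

-0.300

Ranks of variable 1: 3, 5, 4, 2, 1
Ranks of variable 2: 2, 1, 5, 4, 3
d = r₁ − r₂: 1, 4, -1, -2, -2
d²: 1, 16, 1, 4, 4; Σd² = 26
ρ = 1 − 6·26/(5·24) = 1 − 156/120 = -0.300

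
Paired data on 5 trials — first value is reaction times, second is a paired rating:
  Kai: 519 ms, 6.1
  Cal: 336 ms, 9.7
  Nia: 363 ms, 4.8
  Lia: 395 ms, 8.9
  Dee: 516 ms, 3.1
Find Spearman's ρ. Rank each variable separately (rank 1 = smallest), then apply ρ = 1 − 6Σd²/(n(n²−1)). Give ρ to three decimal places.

Ranks of variable 1: 5, 1, 2, 3, 4
Ranks of variable 2: 3, 5, 2, 4, 1
d = r₁ − r₂: 2, -4, 0, -1, 3
d²: 4, 16, 0, 1, 9; Σd² = 30
ρ = 1 − 6·30/(5·24) = 1 − 180/120 = -0.500

-0.500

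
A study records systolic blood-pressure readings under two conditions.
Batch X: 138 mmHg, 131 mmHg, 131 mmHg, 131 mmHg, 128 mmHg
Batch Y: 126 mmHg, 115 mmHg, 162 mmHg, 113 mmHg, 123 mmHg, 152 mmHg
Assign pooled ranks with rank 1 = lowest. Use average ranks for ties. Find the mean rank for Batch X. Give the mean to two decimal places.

7.00

Sorted (ascending): 113, 115, 123, 126, 128, 131, 131, 131, 138, 152, 162
The 3 values of 131 occupy positions 6–8 → average rank 7.
Batch X values → pooled ranks: 138→9, 131→7, 131→7, 131→7, 128→5
Mean rank = (9 + 7 + 7 + 7 + 5) / 5 = 7.00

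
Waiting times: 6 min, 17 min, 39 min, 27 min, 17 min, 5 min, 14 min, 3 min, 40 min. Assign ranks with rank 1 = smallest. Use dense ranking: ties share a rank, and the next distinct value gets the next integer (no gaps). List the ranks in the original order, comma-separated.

3, 5, 7, 6, 5, 2, 4, 1, 8

Sorted (ascending): 3, 5, 6, 14, 17, 17, 27, 39, 40
The 2 values of 17 share dense rank 5.
Remaining distinct values take the next consecutive integers.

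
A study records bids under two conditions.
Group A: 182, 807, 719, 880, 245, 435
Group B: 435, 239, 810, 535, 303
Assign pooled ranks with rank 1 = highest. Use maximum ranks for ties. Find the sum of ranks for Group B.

Sorted (descending): 880, 810, 807, 719, 535, 435, 435, 303, 245, 239, 182
The 2 values of 435 occupy positions 6–7 → each gets rank 7.
Group B values → pooled ranks: 435→7, 239→10, 810→2, 535→5, 303→8
Rank sum = 7 + 10 + 2 + 5 + 8 = 32

32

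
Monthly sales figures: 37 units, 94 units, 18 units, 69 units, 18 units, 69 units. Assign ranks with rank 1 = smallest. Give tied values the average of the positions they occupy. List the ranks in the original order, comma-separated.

Sorted (ascending): 18, 18, 37, 69, 69, 94
The 2 values of 18 occupy positions 1–2 → average rank (1+2)/2 = 1.5.
The 2 values of 69 occupy positions 4–5 → average rank (4+5)/2 = 4.5.

3, 6, 1.5, 4.5, 1.5, 4.5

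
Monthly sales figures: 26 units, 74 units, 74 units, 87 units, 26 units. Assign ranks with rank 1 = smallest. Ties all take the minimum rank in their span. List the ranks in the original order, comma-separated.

1, 3, 3, 5, 1

Sorted (ascending): 26, 26, 74, 74, 87
The 2 values of 26 occupy positions 1–2 → each gets rank 1.
The 2 values of 74 occupy positions 3–4 → each gets rank 3.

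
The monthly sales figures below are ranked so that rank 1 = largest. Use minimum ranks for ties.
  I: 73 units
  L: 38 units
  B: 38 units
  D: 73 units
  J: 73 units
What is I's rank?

1

Sorted (descending): 73, 73, 73, 38, 38
The 3 values of 73 occupy positions 1–3 → each gets rank 1.
The 2 values of 38 occupy positions 4–5 → each gets rank 4.
I has value 73 units → rank 1.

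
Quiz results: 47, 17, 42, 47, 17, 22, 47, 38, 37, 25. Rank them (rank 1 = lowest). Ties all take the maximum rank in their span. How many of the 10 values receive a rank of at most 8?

Sorted (ascending): 17, 17, 22, 25, 37, 38, 42, 47, 47, 47
The 2 values of 17 occupy positions 1–2 → each gets rank 2.
The 3 values of 47 occupy positions 8–10 → each gets rank 10.
Ranks ≤ 8: {2, 2, 3, 4, 5, 6, 7} → 7 values.

7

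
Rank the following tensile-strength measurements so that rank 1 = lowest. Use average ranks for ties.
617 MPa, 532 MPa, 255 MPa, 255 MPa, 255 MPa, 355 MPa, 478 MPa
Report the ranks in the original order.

7, 6, 2, 2, 2, 4, 5

Sorted (ascending): 255, 255, 255, 355, 478, 532, 617
The 3 values of 255 occupy positions 1–3 → average rank 2.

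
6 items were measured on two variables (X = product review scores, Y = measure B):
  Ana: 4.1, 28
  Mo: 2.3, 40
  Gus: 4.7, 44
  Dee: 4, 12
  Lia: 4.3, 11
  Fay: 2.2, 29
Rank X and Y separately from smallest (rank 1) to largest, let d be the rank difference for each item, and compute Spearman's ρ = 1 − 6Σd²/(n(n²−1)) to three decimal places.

-0.029

Ranks of variable 1: 4, 2, 6, 3, 5, 1
Ranks of variable 2: 3, 5, 6, 2, 1, 4
d = r₁ − r₂: 1, -3, 0, 1, 4, -3
d²: 1, 9, 0, 1, 16, 9; Σd² = 36
ρ = 1 − 6·36/(6·35) = 1 − 216/210 = -0.029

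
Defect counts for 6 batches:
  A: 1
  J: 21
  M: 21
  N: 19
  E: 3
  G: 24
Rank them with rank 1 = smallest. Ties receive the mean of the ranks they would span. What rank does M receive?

Sorted (ascending): 1, 3, 19, 21, 21, 24
The 2 values of 21 occupy positions 4–5 → average rank (4+5)/2 = 4.5.
M has value 21 → rank 4.5.

4.5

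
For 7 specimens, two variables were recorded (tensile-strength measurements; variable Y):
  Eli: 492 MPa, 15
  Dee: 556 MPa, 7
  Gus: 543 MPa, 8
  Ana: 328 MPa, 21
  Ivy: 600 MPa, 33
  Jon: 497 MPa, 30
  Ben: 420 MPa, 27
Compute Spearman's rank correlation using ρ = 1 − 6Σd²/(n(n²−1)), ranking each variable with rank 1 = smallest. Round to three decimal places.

0.000

Ranks of variable 1: 3, 6, 5, 1, 7, 4, 2
Ranks of variable 2: 3, 1, 2, 4, 7, 6, 5
d = r₁ − r₂: 0, 5, 3, -3, 0, -2, -3
d²: 0, 25, 9, 9, 0, 4, 9; Σd² = 56
ρ = 1 − 6·56/(7·48) = 1 − 336/336 = 0.000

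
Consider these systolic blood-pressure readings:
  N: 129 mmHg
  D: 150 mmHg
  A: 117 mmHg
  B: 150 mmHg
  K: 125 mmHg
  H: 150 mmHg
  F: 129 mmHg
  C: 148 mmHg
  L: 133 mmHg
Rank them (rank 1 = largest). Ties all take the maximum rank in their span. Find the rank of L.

5

Sorted (descending): 150, 150, 150, 148, 133, 129, 129, 125, 117
The 3 values of 150 occupy positions 1–3 → each gets rank 3.
The 2 values of 129 occupy positions 6–7 → each gets rank 7.
L has value 133 mmHg → rank 5.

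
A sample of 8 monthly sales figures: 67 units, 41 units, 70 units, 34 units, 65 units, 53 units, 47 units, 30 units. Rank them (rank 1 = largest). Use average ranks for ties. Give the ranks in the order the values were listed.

2, 6, 1, 7, 3, 4, 5, 8

Sorted (descending): 70, 67, 65, 53, 47, 41, 34, 30
No ties — each value takes its position as its rank.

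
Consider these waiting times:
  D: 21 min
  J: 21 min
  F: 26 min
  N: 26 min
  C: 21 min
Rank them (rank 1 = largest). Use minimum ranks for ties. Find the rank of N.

Sorted (descending): 26, 26, 21, 21, 21
The 2 values of 26 occupy positions 1–2 → each gets rank 1.
The 3 values of 21 occupy positions 3–5 → each gets rank 3.
N has value 26 min → rank 1.

1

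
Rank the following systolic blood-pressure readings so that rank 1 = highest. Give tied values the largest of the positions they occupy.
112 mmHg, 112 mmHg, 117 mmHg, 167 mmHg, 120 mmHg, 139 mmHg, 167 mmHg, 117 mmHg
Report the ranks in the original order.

Sorted (descending): 167, 167, 139, 120, 117, 117, 112, 112
The 2 values of 167 occupy positions 1–2 → each gets rank 2.
The 2 values of 117 occupy positions 5–6 → each gets rank 6.
The 2 values of 112 occupy positions 7–8 → each gets rank 8.

8, 8, 6, 2, 4, 3, 2, 6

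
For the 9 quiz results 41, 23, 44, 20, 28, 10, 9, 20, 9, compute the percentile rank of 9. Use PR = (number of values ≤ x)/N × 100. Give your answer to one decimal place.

22.2

N = 9.
Strictly below 9: 0. Equal to 9: 2.
PR = 2/9 × 100 = 22.2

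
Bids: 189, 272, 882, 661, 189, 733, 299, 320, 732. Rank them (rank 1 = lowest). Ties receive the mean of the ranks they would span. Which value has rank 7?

Sorted (ascending): 189, 189, 272, 299, 320, 661, 732, 733, 882
The 2 values of 189 occupy positions 1–2 → average rank (1+2)/2 = 1.5.
Rank 7 → value 732.

732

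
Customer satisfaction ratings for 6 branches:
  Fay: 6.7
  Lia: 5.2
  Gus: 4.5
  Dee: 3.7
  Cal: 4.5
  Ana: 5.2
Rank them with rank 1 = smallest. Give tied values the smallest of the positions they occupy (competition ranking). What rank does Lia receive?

Sorted (ascending): 3.7, 4.5, 4.5, 5.2, 5.2, 6.7
The 2 values of 4.5 occupy positions 2–3 → each gets rank 2.
The 2 values of 5.2 occupy positions 4–5 → each gets rank 4.
Lia has value 5.2 → rank 4.

4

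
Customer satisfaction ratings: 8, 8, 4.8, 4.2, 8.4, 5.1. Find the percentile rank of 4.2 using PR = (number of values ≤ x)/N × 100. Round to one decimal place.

16.7

N = 6.
Strictly below 4.2: 0. Equal to 4.2: 1.
PR = 1/6 × 100 = 16.7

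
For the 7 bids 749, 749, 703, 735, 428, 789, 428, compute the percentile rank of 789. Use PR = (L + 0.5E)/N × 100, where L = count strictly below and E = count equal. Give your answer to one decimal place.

92.9

N = 7.
Strictly below 789: 6. Equal to 789: 1.
PR = (6 + 0.5·1)/7 × 100 = 92.9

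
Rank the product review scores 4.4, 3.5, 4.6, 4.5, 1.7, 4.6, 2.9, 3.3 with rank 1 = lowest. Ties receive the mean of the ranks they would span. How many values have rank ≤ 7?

Sorted (ascending): 1.7, 2.9, 3.3, 3.5, 4.4, 4.5, 4.6, 4.6
The 2 values of 4.6 occupy positions 7–8 → average rank (7+8)/2 = 7.5.
Ranks ≤ 7: {1, 2, 3, 4, 5, 6} → 6 values.

6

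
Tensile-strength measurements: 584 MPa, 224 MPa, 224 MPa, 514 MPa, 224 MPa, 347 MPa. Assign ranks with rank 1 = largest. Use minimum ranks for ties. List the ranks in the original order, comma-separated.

1, 4, 4, 2, 4, 3

Sorted (descending): 584, 514, 347, 224, 224, 224
The 3 values of 224 occupy positions 4–6 → each gets rank 4.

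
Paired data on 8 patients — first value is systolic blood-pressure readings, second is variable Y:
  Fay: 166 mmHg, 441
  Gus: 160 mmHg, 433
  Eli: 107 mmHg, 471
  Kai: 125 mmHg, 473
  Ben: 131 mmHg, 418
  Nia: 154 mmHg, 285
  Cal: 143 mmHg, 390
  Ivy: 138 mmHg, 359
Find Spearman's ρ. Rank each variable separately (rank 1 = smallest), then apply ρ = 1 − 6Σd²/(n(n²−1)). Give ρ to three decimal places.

-0.357

Ranks of variable 1: 8, 7, 1, 2, 3, 6, 5, 4
Ranks of variable 2: 6, 5, 7, 8, 4, 1, 3, 2
d = r₁ − r₂: 2, 2, -6, -6, -1, 5, 2, 2
d²: 4, 4, 36, 36, 1, 25, 4, 4; Σd² = 114
ρ = 1 − 6·114/(8·63) = 1 − 684/504 = -0.357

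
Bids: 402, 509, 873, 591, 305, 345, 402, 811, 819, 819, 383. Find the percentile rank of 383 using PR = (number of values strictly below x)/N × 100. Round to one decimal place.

N = 11.
Strictly below 383: 2. Equal to 383: 1.
PR = 2/11 × 100 = 18.2

18.2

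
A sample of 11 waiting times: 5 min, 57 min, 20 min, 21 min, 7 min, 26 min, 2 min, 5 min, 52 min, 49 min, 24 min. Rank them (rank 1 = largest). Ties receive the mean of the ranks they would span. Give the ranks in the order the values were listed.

Sorted (descending): 57, 52, 49, 26, 24, 21, 20, 7, 5, 5, 2
The 2 values of 5 occupy positions 9–10 → average rank (9+10)/2 = 9.5.

9.5, 1, 7, 6, 8, 4, 11, 9.5, 2, 3, 5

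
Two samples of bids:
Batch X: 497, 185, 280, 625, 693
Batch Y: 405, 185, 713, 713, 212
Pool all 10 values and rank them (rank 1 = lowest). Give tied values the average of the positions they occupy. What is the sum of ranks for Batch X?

Sorted (ascending): 185, 185, 212, 280, 405, 497, 625, 693, 713, 713
The 2 values of 185 occupy positions 1–2 → average rank (1+2)/2 = 1.5.
The 2 values of 713 occupy positions 9–10 → average rank (9+10)/2 = 9.5.
Batch X values → pooled ranks: 497→6, 185→1.5, 280→4, 625→7, 693→8
Rank sum = 6 + 1.5 + 4 + 7 + 8 = 26.5

26.5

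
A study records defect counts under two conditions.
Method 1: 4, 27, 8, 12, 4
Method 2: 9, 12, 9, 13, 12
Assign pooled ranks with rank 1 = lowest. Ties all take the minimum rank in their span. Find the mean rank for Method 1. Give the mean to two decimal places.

Sorted (ascending): 4, 4, 8, 9, 9, 12, 12, 12, 13, 27
The 2 values of 4 occupy positions 1–2 → each gets rank 1.
The 2 values of 9 occupy positions 4–5 → each gets rank 4.
The 3 values of 12 occupy positions 6–8 → each gets rank 6.
Method 1 values → pooled ranks: 4→1, 27→10, 8→3, 12→6, 4→1
Mean rank = (1 + 10 + 3 + 6 + 1) / 5 = 4.20

4.20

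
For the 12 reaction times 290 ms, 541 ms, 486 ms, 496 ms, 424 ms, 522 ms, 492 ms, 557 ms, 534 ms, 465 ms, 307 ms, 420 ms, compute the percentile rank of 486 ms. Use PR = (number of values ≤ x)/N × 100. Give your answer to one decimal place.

50.0

N = 12.
Strictly below 486: 5. Equal to 486: 1.
PR = 6/12 × 100 = 50.0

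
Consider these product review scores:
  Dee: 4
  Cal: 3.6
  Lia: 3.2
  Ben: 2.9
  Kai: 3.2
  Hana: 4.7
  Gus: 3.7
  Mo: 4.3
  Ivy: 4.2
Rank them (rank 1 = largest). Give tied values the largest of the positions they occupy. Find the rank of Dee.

Sorted (descending): 4.7, 4.3, 4.2, 4, 3.7, 3.6, 3.2, 3.2, 2.9
The 2 values of 3.2 occupy positions 7–8 → each gets rank 8.
Dee has value 4 → rank 4.

4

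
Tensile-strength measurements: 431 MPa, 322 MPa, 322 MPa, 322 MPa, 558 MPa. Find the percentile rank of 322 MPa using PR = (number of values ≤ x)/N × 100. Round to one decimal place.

60.0

N = 5.
Strictly below 322: 0. Equal to 322: 3.
PR = 3/5 × 100 = 60.0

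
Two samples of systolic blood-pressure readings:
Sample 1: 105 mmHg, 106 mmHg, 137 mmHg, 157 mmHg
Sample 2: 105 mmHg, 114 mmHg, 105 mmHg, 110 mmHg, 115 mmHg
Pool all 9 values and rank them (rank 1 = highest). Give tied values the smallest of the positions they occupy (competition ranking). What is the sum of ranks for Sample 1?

Sorted (descending): 157, 137, 115, 114, 110, 106, 105, 105, 105
The 3 values of 105 occupy positions 7–9 → each gets rank 7.
Sample 1 values → pooled ranks: 105→7, 106→6, 137→2, 157→1
Rank sum = 7 + 6 + 2 + 1 = 16

16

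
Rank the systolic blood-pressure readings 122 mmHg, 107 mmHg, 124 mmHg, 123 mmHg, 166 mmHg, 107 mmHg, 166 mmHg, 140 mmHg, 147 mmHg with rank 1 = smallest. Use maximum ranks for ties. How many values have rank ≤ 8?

7

Sorted (ascending): 107, 107, 122, 123, 124, 140, 147, 166, 166
The 2 values of 107 occupy positions 1–2 → each gets rank 2.
The 2 values of 166 occupy positions 8–9 → each gets rank 9.
Ranks ≤ 8: {2, 2, 3, 4, 5, 6, 7} → 7 values.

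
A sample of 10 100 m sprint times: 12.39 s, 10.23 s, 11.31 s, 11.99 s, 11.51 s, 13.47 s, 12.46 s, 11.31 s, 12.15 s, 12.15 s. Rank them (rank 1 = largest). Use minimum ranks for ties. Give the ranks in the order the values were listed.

Sorted (descending): 13.47, 12.46, 12.39, 12.15, 12.15, 11.99, 11.51, 11.31, 11.31, 10.23
The 2 values of 12.15 occupy positions 4–5 → each gets rank 4.
The 2 values of 11.31 occupy positions 8–9 → each gets rank 8.

3, 10, 8, 6, 7, 1, 2, 8, 4, 4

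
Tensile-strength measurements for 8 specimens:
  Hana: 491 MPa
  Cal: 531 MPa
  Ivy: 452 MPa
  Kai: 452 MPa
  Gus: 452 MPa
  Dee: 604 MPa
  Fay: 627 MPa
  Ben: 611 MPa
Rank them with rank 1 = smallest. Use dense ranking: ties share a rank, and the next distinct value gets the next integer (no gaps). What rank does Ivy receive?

Sorted (ascending): 452, 452, 452, 491, 531, 604, 611, 627
The 3 values of 452 share dense rank 1.
Remaining distinct values take the next consecutive integers.
Ivy has value 452 MPa → rank 1.

1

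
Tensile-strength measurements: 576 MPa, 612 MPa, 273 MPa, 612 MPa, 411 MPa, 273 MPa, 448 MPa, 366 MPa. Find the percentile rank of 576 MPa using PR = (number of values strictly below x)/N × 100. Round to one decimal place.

62.5

N = 8.
Strictly below 576: 5. Equal to 576: 1.
PR = 5/8 × 100 = 62.5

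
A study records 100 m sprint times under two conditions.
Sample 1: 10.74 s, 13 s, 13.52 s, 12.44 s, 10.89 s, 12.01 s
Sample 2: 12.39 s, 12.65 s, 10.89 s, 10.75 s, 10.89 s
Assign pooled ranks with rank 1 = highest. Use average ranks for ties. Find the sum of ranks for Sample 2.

Sorted (descending): 13.52, 13, 12.65, 12.44, 12.39, 12.01, 10.89, 10.89, 10.89, 10.75, 10.74
The 3 values of 10.89 occupy positions 7–9 → average rank 8.
Sample 2 values → pooled ranks: 12.39→5, 12.65→3, 10.89→8, 10.75→10, 10.89→8
Rank sum = 5 + 3 + 8 + 10 + 8 = 34

34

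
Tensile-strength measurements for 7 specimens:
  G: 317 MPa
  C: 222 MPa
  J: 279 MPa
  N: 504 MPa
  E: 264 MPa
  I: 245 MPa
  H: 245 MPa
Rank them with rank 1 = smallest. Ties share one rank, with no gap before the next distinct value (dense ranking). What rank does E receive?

3

Sorted (ascending): 222, 245, 245, 264, 279, 317, 504
The 2 values of 245 share dense rank 2.
Remaining distinct values take the next consecutive integers.
E has value 264 MPa → rank 3.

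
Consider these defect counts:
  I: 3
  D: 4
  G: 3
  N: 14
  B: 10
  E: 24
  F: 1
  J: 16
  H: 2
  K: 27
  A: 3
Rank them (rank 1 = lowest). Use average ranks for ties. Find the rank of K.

Sorted (ascending): 1, 2, 3, 3, 3, 4, 10, 14, 16, 24, 27
The 3 values of 3 occupy positions 3–5 → average rank 4.
K has value 27 → rank 11.

11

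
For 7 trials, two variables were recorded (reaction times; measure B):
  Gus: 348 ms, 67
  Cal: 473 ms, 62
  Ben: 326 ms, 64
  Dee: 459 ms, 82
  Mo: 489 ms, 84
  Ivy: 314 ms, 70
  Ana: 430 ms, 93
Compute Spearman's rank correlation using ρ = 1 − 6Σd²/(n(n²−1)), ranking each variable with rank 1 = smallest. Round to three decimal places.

0.214

Ranks of variable 1: 3, 6, 2, 5, 7, 1, 4
Ranks of variable 2: 3, 1, 2, 5, 6, 4, 7
d = r₁ − r₂: 0, 5, 0, 0, 1, -3, -3
d²: 0, 25, 0, 0, 1, 9, 9; Σd² = 44
ρ = 1 − 6·44/(7·48) = 1 − 264/336 = 0.214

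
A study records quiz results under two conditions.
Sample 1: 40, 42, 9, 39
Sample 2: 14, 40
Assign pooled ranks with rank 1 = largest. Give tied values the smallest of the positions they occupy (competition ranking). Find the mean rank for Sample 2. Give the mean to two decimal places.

3.50

Sorted (descending): 42, 40, 40, 39, 14, 9
The 2 values of 40 occupy positions 2–3 → each gets rank 2.
Sample 2 values → pooled ranks: 14→5, 40→2
Mean rank = (5 + 2) / 2 = 3.50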